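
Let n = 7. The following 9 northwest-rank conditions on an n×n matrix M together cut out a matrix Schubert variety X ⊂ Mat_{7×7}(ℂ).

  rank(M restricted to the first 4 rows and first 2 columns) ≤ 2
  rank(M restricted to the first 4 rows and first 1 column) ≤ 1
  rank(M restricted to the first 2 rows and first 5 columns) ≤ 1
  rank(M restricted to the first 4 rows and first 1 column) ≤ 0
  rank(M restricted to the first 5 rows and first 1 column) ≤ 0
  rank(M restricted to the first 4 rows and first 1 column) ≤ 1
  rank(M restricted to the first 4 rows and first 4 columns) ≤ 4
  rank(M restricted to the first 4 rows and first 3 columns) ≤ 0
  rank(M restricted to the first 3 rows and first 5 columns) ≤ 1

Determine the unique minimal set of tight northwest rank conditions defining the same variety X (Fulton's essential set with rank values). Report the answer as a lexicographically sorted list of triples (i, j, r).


The tightest implied rank at each (i,j), from the 9 conditions:

  R[1]: 0 0 0 1 1 1 1
  R[2]: 0 0 0 1 1 2 2
  R[3]: 0 0 0 1 1 2 3
  R[4]: 0 0 0 1 2 3 4
  R[5]: 0 1 1 2 3 4 5
  R[6]: 1 2 2 3 4 5 6
  R[7]: 1 2 3 4 5 6 7

hence w(1..7) = (4, 6, 7, 5, 2, 1, 3).

3 SE-corners of the 15-cell Rothe diagram give Ess(w):

[(3, 5, 1), (4, 3, 0), (5, 1, 0)]


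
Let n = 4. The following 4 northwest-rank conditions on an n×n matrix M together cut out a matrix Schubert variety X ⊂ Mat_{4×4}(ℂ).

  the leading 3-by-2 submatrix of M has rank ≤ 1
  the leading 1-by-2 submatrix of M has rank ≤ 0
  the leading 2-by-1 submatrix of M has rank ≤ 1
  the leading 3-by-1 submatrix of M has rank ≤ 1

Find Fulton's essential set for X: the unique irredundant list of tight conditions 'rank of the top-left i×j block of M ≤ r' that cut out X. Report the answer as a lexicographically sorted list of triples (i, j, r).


Recovering R(i,j) via the rank-extension bound from the 4 conditions:

  R[1]: 0  0  1  1
  R[2]: 1  1  2  2
  R[3]: 1  1  2  3
  R[4]: 1  2  3  4

giving w = (3, 1, 4, 2) via Δ²R.

D(w) has 3 cells with 2 SE-corners; essential set:

[(1, 2, 0), (3, 2, 1)]


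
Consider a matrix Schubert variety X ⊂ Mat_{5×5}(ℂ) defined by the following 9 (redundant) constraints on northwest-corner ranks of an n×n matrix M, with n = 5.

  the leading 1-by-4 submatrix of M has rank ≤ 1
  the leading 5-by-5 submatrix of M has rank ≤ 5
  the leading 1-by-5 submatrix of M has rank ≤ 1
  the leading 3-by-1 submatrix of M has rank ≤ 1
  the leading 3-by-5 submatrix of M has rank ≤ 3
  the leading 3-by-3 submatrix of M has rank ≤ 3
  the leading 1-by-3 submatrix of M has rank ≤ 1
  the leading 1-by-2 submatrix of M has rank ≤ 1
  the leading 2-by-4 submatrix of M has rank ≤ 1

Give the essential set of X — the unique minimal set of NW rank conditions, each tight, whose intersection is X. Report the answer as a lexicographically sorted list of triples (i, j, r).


Propagating the 9 rank bounds to every northwest block:

  row 1: 1, 1, 1, 1, 1
  row 2: 1, 1, 1, 1, 2
  row 3: 1, 2, 2, 2, 3
  row 4: 1, 2, 3, 3, 4
  row 5: 1, 2, 3, 4, 5

second differences of R give the permutation w = (1, 5, 2, 3, 4).

|D(w)|=3, |Ess(w)|=1:

[(2, 4, 1)]


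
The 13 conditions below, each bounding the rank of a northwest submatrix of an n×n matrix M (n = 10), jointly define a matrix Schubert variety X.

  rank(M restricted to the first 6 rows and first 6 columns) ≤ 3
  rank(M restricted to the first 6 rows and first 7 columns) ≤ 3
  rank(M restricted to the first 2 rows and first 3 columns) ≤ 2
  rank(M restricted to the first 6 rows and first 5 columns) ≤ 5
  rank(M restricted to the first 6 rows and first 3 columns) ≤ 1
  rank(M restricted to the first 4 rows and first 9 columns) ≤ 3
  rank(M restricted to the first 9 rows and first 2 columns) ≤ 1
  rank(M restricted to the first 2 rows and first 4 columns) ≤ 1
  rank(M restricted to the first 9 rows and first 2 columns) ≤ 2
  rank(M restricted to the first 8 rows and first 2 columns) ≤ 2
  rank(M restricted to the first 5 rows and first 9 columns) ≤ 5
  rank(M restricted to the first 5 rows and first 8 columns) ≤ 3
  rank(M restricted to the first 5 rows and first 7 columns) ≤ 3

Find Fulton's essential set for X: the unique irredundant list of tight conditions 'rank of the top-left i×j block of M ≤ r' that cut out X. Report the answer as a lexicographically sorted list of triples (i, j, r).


Propagating the 13 rank bounds to every northwest block:

  row 1: 1  1  1  1  1  1  1  1  1  1
  row 2: 1  1  1  1  2  2  2  2  2  2
  row 3: 1  1  1  2  3  3  3  3  3  3
  row 4: 1  1  1  2  3  3  3  3  3  4
  row 5: 1  1  1  2  3  3  3  3  4  5
  row 6: 1  1  1  2  3  3  3  4  5  6
  row 7: 1  1  2  3  4  4  4  5  6  7
  row 8: 1  1  2  3  4  5  5  6  7  8
  row 9: 1  1  2  3  4  5  6  7  8  9
  row 10: 1  2  3  4  5  6  7  8  9  10

so w = (1, 5, 4, 10, 9, 8, 3, 6, 7, 2).

Rothe diagram D(w) (23 cells), 6 SE-corners (essential conditions):

[(2, 4, 1), (4, 9, 3), (5, 8, 3), (6, 3, 1), (6, 7, 3), (9, 2, 1)]


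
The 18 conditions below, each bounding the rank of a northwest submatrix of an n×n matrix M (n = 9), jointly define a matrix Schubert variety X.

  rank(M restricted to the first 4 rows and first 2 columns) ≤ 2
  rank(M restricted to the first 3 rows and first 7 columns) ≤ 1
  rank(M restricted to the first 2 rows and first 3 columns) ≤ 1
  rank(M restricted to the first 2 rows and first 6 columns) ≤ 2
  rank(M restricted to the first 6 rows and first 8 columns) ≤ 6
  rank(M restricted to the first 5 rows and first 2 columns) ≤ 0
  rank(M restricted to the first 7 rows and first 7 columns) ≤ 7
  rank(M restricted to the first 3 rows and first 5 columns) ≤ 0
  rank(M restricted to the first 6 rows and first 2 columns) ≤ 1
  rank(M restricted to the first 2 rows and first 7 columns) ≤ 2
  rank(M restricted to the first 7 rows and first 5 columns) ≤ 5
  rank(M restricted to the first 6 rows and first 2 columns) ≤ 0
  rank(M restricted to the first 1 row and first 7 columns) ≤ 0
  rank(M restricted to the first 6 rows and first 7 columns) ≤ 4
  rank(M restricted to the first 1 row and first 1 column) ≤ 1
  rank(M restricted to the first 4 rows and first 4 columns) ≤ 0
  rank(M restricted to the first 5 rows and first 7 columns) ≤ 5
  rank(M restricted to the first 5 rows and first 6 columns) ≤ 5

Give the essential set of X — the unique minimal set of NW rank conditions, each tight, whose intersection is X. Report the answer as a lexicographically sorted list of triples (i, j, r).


Recovering R(i,j) via the rank-extension bound from the 18 conditions:

  R[1]: 0, 0, 0, 0, 0, 0, 0, 1, 1
  R[2]: 0, 0, 0, 0, 0, 1, 1, 2, 2
  R[3]: 0, 0, 0, 0, 0, 1, 1, 2, 3
  R[4]: 0, 0, 0, 0, 1, 2, 2, 3, 4
  R[5]: 0, 0, 1, 1, 2, 3, 3, 4, 5
  R[6]: 0, 0, 1, 2, 3, 4, 4, 5, 6
  R[7]: 1, 1, 2, 3, 4, 5, 5, 6, 7
  R[8]: 1, 2, 3, 4, 5, 6, 6, 7, 8
  R[9]: 1, 2, 3, 4, 5, 6, 7, 8, 9

giving w = (8, 6, 9, 5, 3, 4, 1, 2, 7) via Δ²R.

Fulton essential set (5 of the 26 Rothe cells):

[(1, 7, 0), (3, 5, 0), (3, 7, 1), (4, 4, 0), (6, 2, 0)]


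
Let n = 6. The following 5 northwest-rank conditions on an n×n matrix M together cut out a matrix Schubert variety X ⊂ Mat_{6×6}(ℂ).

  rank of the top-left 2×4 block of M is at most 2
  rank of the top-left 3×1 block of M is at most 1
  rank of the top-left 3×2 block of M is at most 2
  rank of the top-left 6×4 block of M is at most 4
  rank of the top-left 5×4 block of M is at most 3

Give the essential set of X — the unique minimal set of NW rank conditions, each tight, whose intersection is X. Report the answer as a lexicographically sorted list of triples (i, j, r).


Reconstructing r_w from the 5 given conditions:

  row 1: 1  1  1  1  1  1
  row 2: 1  2  2  2  2  2
  row 3: 1  2  3  3  3  3
  row 4: 1  2  3  3  4  4
  row 5: 1  2  3  3  4  5
  row 6: 1  2  3  4  5  6

the unique w with this rank table is (1, 2, 3, 5, 6, 4).

Rothe diagram D(w) (2 cells), 1 SE-corner (essential condition):

[(5, 4, 3)]


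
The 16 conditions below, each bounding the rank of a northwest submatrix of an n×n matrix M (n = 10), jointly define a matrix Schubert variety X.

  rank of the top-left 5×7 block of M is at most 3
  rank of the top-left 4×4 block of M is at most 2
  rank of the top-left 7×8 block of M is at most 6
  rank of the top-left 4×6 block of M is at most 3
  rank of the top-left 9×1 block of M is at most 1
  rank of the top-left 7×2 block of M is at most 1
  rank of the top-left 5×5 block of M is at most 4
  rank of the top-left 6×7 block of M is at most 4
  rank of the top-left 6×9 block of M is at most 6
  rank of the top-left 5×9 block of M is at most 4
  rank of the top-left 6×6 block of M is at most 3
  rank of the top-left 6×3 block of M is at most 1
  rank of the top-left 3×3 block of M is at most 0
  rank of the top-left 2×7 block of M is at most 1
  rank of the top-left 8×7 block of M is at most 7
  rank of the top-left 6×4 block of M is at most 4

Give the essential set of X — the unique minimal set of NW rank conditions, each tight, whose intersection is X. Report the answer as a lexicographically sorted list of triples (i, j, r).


Propagating the 16 rank bounds to every northwest block:

  0 0 0 1 1 1 1 1 1 1
  0 0 0 1 1 1 1 2 2 2
  0 0 0 1 2 2 2 3 3 3
  1 1 1 2 3 3 3 4 4 4
  1 1 1 2 3 3 3 4 4 5
  1 1 1 2 3 3 4 5 5 6
  1 1 2 3 4 4 5 6 6 7
  1 2 3 4 5 5 6 7 7 8
  1 2 3 4 5 6 7 8 8 9
  1 2 3 4 5 6 7 8 9 10

hence w(1..10) = (4, 8, 5, 1, 10, 7, 3, 2, 6, 9).

ℓ(w)=21; the 7 essential cells (i,j,r):

[(2, 7, 1), (3, 3, 0), (5, 7, 3), (5, 9, 4), (6, 3, 1), (6, 6, 3), (7, 2, 1)]


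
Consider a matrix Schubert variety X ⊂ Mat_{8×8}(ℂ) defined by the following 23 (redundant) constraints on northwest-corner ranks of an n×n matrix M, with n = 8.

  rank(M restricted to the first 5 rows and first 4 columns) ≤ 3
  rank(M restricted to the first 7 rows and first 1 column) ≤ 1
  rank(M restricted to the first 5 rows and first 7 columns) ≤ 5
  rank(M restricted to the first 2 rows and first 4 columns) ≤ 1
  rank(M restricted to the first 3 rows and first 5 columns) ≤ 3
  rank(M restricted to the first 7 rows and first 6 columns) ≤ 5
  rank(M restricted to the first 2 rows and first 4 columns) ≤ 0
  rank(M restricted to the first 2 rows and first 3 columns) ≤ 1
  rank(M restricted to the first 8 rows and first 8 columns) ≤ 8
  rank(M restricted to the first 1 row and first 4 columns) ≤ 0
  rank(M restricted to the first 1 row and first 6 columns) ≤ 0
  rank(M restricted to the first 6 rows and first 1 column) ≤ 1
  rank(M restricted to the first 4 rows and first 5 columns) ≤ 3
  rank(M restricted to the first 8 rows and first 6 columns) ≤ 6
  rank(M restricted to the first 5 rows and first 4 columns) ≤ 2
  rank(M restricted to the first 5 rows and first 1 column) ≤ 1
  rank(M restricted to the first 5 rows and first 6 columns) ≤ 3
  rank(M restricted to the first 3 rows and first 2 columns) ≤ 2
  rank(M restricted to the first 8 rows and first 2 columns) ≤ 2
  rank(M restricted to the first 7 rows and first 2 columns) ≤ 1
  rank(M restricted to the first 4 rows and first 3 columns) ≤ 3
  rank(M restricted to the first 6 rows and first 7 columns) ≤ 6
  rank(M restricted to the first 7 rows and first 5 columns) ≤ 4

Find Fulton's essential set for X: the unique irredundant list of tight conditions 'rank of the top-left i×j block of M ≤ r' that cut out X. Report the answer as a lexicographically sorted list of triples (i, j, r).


Computing R[i][j] = min implied NW-rank bound (n=8, 23 conditions):

  R[1]: 0 | 0 | 0 | 0 | 0 | 0 | 1 | 1
  R[2]: 0 | 0 | 0 | 0 | 1 | 1 | 2 | 2
  R[3]: 1 | 1 | 1 | 1 | 2 | 2 | 3 | 3
  R[4]: 1 | 1 | 2 | 2 | 3 | 3 | 4 | 4
  R[5]: 1 | 1 | 2 | 2 | 3 | 3 | 4 | 5
  R[6]: 1 | 1 | 2 | 3 | 4 | 4 | 5 | 6
  R[7]: 1 | 1 | 2 | 3 | 4 | 5 | 6 | 7
  R[8]: 1 | 2 | 3 | 4 | 5 | 6 | 7 | 8

hence w(1..8) = (7, 5, 1, 3, 8, 4, 6, 2).

ℓ(w)=16; the 5 essential cells (i,j,r):

[(1, 6, 0), (2, 4, 0), (5, 4, 2), (5, 6, 3), (7, 2, 1)]


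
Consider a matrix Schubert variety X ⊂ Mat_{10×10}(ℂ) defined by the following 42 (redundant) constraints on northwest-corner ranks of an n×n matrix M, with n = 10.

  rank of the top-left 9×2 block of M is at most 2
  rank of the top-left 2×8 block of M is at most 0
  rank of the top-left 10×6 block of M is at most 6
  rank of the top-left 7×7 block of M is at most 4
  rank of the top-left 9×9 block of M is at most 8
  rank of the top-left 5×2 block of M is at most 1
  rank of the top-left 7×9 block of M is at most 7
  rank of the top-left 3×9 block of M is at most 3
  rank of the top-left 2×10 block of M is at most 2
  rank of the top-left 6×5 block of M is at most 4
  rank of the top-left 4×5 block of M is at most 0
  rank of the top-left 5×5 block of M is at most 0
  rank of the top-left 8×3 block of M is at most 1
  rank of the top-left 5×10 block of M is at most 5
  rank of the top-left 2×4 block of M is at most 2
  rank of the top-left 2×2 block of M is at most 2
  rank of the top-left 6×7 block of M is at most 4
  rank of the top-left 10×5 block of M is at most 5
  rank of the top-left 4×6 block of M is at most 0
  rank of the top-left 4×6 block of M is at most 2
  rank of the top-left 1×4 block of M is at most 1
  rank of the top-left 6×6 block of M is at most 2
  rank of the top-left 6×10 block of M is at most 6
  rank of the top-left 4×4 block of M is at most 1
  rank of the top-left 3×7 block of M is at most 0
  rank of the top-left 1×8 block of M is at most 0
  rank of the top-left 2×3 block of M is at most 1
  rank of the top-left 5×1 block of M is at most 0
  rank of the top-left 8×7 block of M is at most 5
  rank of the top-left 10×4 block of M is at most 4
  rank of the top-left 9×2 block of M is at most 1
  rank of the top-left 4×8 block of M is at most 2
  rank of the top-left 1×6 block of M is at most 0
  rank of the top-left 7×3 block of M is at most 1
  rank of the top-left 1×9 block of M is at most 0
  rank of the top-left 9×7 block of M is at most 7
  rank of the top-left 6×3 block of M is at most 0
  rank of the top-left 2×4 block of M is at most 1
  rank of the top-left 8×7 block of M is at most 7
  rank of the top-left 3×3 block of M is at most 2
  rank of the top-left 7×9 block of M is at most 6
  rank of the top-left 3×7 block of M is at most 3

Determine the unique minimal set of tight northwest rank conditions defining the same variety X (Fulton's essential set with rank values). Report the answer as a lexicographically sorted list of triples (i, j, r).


Reconstructing r_w from the 42 given conditions:

  row 1: 0, 0, 0, 0, 0, 0, 0, 0, 0, 1
  row 2: 0, 0, 0, 0, 0, 0, 0, 0, 1, 2
  row 3: 0, 0, 0, 0, 0, 0, 0, 1, 2, 3
  row 4: 0, 0, 0, 0, 0, 0, 1, 2, 3, 4
  row 5: 0, 0, 0, 0, 0, 1, 2, 3, 4, 5
  row 6: 0, 0, 0, 1, 1, 2, 3, 4, 5, 6
  row 7: 1, 1, 1, 2, 2, 3, 4, 5, 6, 7
  row 8: 1, 1, 1, 2, 3, 4, 5, 6, 7, 8
  row 9: 1, 1, 2, 3, 4, 5, 6, 7, 8, 9
  row 10: 1, 2, 3, 4, 5, 6, 7, 8, 9, 10

reading off 1-entries of Δ²R: w = (10, 9, 8, 7, 6, 4, 1, 5, 3, 2).

|D(w)|=41, |Ess(w)|=8:

[(1, 9, 0), (2, 8, 0), (3, 7, 0), (4, 6, 0), (5, 5, 0), (6, 3, 0), (8, 3, 1), (9, 2, 1)]


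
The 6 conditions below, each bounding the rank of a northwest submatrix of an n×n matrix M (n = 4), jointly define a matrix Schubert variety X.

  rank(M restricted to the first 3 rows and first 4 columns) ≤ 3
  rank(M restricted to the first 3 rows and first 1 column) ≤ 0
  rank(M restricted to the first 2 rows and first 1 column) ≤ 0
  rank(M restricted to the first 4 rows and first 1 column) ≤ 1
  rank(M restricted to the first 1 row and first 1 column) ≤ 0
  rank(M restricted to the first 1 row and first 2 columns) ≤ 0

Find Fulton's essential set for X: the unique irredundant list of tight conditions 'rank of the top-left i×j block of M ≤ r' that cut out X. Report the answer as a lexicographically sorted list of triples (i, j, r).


Computing R[i][j] = min implied NW-rank bound (n=4, 6 conditions):

  R[1]: 0 | 0 | 1 | 1
  R[2]: 0 | 1 | 2 | 2
  R[3]: 0 | 1 | 2 | 3
  R[4]: 1 | 2 | 3 | 4

hence w(1..4) = (3, 2, 4, 1).

2 SE-corners of the 4-cell Rothe diagram give Ess(w):

[(1, 2, 0), (3, 1, 0)]


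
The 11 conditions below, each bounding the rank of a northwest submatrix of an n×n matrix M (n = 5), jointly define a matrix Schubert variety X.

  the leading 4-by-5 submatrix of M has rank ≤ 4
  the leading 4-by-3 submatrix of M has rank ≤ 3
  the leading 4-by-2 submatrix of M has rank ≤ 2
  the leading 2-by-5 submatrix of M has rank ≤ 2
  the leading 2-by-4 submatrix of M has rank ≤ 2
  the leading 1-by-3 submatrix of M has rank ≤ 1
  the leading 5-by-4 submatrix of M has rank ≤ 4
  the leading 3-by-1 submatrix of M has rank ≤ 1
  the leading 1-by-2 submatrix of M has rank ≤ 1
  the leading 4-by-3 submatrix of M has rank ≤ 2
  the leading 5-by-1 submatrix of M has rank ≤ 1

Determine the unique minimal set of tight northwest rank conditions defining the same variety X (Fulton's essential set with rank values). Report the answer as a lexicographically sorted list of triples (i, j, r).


Rank table r_w(5×5) implied by the 11 constraints:

  R[1]: 1 | 1 | 1 | 1 | 1
  R[2]: 1 | 2 | 2 | 2 | 2
  R[3]: 1 | 2 | 2 | 3 | 3
  R[4]: 1 | 2 | 2 | 3 | 4
  R[5]: 1 | 2 | 3 | 4 | 5

giving w = (1, 2, 4, 5, 3) via Δ²R.

ℓ(w)=2; the 1 essential cell (i,j,r):

[(4, 3, 2)]


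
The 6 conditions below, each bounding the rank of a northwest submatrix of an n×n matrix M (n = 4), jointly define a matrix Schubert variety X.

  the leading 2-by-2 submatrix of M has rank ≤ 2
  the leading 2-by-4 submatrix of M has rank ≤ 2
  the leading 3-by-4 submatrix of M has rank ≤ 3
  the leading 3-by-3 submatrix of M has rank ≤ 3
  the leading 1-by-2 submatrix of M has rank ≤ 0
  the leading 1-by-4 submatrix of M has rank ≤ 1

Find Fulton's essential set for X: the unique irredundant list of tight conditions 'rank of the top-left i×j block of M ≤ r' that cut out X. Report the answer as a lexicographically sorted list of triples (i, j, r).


Recovering R(i,j) via the rank-extension bound from the 6 conditions:

  0  0  1  1
  1  1  2  2
  1  2  3  3
  1  2  3  4

so w = (3, 1, 2, 4).

|D(w)|=2, |Ess(w)|=1:

[(1, 2, 0)]


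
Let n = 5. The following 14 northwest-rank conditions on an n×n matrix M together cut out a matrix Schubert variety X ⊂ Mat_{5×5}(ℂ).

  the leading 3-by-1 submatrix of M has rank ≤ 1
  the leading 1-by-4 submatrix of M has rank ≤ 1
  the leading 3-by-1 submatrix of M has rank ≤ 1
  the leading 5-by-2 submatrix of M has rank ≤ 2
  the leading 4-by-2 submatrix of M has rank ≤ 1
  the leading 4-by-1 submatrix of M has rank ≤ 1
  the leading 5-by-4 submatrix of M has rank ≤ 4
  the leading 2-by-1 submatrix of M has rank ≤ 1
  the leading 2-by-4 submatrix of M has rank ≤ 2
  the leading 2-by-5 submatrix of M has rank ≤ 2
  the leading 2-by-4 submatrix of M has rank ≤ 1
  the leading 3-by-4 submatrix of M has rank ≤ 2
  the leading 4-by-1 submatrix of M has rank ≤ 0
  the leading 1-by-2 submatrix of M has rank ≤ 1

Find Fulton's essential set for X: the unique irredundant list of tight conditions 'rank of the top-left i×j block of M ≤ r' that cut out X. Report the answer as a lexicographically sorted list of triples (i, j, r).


Rank table r_w(5×5) implied by the 14 constraints:

  0 1 1 1 1
  0 1 1 1 2
  0 1 2 2 3
  0 1 2 3 4
  1 2 3 4 5

giving w = (2, 5, 3, 4, 1) via Δ²R.

D(w) has 6 cells with 2 SE-corners; essential set:

[(2, 4, 1), (4, 1, 0)]


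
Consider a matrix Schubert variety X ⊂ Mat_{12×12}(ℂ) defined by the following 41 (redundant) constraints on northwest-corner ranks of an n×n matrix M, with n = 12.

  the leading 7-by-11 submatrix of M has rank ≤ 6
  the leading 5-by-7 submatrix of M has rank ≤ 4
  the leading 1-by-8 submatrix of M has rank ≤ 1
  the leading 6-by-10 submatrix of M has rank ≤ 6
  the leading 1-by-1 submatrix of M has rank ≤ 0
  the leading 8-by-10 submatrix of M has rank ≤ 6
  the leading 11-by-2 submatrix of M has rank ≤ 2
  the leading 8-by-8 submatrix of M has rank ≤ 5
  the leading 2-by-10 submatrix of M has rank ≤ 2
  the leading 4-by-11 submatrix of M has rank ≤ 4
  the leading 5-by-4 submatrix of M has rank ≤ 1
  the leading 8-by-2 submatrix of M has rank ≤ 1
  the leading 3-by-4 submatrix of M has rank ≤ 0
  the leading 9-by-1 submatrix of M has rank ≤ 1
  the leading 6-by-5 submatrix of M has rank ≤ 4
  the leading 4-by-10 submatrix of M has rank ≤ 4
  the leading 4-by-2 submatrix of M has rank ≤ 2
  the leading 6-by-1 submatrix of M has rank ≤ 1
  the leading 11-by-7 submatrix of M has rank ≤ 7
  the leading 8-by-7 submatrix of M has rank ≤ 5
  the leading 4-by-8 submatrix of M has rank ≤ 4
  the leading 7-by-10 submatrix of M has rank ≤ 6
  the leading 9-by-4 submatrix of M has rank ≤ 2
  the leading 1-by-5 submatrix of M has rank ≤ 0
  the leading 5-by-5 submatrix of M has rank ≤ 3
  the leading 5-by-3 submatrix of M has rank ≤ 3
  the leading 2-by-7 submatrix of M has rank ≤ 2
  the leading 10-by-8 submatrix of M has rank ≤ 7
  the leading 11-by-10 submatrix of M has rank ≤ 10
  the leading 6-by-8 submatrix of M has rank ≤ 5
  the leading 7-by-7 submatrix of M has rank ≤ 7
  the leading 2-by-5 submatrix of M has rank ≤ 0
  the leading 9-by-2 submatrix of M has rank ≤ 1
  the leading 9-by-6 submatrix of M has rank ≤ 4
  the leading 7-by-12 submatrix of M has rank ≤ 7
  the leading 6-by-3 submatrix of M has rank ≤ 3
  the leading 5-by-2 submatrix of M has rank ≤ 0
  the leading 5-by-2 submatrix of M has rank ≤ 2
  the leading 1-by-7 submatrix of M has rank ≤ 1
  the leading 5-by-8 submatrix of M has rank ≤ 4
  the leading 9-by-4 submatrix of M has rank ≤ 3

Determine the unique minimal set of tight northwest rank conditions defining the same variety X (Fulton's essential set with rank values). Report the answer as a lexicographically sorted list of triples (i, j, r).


Recovering R(i,j) via the rank-extension bound from the 41 conditions:

  R[1]: 0 0 0 0 0 1 1 1 1 1 1 1
  R[2]: 0 0 0 0 0 1 2 2 2 2 2 2
  R[3]: 0 0 0 0 1 2 3 3 3 3 3 3
  R[4]: 0 0 1 1 2 3 4 4 4 4 4 4
  R[5]: 0 0 1 1 2 3 4 4 5 5 5 5
  R[6]: 1 1 2 2 3 4 5 5 6 6 6 6
  R[7]: 1 1 2 2 3 4 5 5 6 6 6 7
  R[8]: 1 1 2 2 3 4 5 5 6 6 7 8
  R[9]: 1 1 2 2 3 4 5 6 7 7 8 9
  R[10]: 1 2 3 3 4 5 6 7 8 8 9 10
  R[11]: 1 2 3 4 5 6 7 8 9 9 10 11
  R[12]: 1 2 3 4 5 6 7 8 9 10 11 12

the unique w with this rank table is (6, 7, 5, 3, 9, 1, 12, 11, 8, 2, 4, 10).

Fulton essential set (10 of the 31 Rothe cells):

[(2, 5, 0), (3, 4, 0), (5, 2, 0), (5, 4, 1), (5, 8, 4), (7, 11, 6), (8, 8, 5), (8, 10, 6), (9, 2, 1), (9, 4, 2)]


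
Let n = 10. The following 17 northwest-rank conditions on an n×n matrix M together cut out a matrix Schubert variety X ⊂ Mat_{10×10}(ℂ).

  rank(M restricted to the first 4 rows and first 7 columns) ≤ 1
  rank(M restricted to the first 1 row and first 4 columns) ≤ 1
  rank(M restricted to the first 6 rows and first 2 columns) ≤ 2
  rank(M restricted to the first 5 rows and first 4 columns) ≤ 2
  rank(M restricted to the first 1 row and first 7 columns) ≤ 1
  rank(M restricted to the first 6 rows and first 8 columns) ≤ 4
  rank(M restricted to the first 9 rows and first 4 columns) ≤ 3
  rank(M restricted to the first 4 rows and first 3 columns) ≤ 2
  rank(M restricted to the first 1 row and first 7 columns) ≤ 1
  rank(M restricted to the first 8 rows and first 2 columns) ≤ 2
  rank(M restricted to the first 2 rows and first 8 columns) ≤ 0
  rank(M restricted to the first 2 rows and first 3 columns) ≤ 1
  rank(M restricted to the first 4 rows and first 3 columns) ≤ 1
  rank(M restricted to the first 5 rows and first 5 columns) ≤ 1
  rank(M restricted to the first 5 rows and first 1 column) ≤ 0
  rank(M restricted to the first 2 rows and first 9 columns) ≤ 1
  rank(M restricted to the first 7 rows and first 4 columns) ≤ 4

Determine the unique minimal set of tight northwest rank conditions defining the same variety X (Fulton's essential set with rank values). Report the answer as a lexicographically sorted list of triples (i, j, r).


The tightest implied rank at each (i,j), from the 17 conditions:

  row 1: 0  0  0  0  0  0  0  0  1  1
  row 2: 0  0  0  0  0  0  0  0  1  2
  row 3: 0  1  1  1  1  1  1  1  2  3
  row 4: 0  1  1  1  1  1  1  2  3  4
  row 5: 0  1  1  1  1  2  2  3  4  5
  row 6: 1  2  2  2  2  3  3  4  5  6
  row 7: 1  2  3  3  3  4  4  5  6  7
  row 8: 1  2  3  3  4  5  5  6  7  8
  row 9: 1  2  3  3  4  5  6  7  8  9
  row 10: 1  2  3  4  5  6  7  8  9  10

the unique w with this rank table is (9, 10, 2, 8, 6, 1, 3, 5, 7, 4).

Fulton essential set (5 of the 29 Rothe cells):

[(2, 8, 0), (4, 7, 1), (5, 1, 0), (5, 5, 1), (9, 4, 3)]


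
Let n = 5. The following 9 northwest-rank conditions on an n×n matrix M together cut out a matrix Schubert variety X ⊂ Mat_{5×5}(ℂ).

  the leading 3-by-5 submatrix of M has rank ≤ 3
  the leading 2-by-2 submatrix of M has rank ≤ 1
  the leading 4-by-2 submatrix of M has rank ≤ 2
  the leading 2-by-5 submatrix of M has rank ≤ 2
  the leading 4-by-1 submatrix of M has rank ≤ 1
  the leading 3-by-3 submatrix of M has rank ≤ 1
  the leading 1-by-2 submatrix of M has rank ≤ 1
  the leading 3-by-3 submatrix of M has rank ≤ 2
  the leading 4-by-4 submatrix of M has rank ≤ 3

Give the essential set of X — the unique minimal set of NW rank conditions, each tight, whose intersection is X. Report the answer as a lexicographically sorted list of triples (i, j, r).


The tightest implied rank at each (i,j), from the 9 conditions:

  1  1  1  1  1
  1  1  1  2  2
  1  1  1  2  3
  1  2  2  3  4
  1  2  3  4  5

hence w(1..5) = (1, 4, 5, 2, 3).

ℓ(w)=4; the 1 essential cell (i,j,r):

[(3, 3, 1)]


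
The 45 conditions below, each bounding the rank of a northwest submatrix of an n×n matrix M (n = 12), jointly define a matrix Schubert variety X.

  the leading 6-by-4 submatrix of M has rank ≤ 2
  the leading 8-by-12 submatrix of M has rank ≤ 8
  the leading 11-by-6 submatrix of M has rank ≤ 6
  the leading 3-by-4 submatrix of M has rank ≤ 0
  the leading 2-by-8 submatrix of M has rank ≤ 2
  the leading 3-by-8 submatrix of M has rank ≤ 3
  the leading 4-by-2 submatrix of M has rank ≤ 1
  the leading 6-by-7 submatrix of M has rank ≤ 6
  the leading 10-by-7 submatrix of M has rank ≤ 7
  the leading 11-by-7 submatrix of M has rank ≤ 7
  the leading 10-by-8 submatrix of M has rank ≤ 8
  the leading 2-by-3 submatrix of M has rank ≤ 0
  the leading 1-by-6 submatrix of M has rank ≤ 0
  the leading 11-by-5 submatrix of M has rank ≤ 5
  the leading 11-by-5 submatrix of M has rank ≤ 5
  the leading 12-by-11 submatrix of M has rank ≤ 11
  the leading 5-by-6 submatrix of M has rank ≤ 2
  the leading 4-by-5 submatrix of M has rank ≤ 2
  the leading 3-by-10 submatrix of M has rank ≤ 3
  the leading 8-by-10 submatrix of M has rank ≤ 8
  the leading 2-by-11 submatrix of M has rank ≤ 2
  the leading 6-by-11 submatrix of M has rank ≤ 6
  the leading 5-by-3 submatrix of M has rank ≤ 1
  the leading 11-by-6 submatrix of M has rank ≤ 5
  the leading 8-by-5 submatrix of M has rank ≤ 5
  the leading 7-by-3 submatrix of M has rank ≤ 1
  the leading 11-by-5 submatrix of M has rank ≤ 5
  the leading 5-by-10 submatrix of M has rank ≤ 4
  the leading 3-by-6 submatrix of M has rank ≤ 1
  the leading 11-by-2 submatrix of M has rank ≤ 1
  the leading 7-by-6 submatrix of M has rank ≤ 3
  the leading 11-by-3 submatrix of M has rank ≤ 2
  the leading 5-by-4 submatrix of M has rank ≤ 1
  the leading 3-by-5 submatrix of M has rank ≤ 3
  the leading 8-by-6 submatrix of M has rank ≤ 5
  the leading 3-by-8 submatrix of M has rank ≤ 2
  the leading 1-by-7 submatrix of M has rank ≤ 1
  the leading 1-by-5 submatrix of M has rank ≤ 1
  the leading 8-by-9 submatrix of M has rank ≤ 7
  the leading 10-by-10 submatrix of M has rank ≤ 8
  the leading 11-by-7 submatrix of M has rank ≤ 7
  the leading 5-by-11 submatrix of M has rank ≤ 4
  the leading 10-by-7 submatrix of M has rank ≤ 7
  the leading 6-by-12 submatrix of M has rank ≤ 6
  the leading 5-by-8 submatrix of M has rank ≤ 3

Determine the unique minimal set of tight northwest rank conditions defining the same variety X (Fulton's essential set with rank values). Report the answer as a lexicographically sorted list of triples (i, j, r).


Rank table r_w(12×12) implied by the 45 constraints:

  row 1: 0 | 0 | 0 | 0 | 0 | 0 | 1 | 1 | 1 | 1 | 1 | 1
  row 2: 0 | 0 | 0 | 0 | 1 | 1 | 2 | 2 | 2 | 2 | 2 | 2
  row 3: 0 | 0 | 0 | 0 | 1 | 1 | 2 | 2 | 3 | 3 | 3 | 3
  row 4: 1 | 1 | 1 | 1 | 2 | 2 | 3 | 3 | 4 | 4 | 4 | 4
  row 5: 1 | 1 | 1 | 1 | 2 | 2 | 3 | 3 | 4 | 4 | 4 | 5
  row 6: 1 | 1 | 1 | 2 | 3 | 3 | 4 | 4 | 5 | 5 | 5 | 6
  row 7: 1 | 1 | 1 | 2 | 3 | 3 | 4 | 5 | 6 | 6 | 6 | 7
  row 8: 1 | 1 | 2 | 3 | 4 | 4 | 5 | 6 | 7 | 7 | 7 | 8
  row 9: 1 | 1 | 2 | 3 | 4 | 5 | 6 | 7 | 8 | 8 | 8 | 9
  row 10: 1 | 1 | 2 | 3 | 4 | 5 | 6 | 7 | 8 | 8 | 9 | 10
  row 11: 1 | 1 | 2 | 3 | 4 | 5 | 6 | 7 | 8 | 9 | 10 | 11
  row 12: 1 | 2 | 3 | 4 | 5 | 6 | 7 | 8 | 9 | 10 | 11 | 12

second differences of R give the permutation w = (7, 5, 9, 1, 12, 4, 8, 3, 6, 11, 10, 2).

D(w) has 33 cells with 12 SE-corners; essential set:

[(1, 6, 0), (3, 4, 0), (3, 6, 1), (3, 8, 2), (5, 4, 1), (5, 6, 2), (5, 8, 3), (5, 11, 4), (7, 3, 1), (7, 6, 3), (10, 10, 8), (11, 2, 1)]


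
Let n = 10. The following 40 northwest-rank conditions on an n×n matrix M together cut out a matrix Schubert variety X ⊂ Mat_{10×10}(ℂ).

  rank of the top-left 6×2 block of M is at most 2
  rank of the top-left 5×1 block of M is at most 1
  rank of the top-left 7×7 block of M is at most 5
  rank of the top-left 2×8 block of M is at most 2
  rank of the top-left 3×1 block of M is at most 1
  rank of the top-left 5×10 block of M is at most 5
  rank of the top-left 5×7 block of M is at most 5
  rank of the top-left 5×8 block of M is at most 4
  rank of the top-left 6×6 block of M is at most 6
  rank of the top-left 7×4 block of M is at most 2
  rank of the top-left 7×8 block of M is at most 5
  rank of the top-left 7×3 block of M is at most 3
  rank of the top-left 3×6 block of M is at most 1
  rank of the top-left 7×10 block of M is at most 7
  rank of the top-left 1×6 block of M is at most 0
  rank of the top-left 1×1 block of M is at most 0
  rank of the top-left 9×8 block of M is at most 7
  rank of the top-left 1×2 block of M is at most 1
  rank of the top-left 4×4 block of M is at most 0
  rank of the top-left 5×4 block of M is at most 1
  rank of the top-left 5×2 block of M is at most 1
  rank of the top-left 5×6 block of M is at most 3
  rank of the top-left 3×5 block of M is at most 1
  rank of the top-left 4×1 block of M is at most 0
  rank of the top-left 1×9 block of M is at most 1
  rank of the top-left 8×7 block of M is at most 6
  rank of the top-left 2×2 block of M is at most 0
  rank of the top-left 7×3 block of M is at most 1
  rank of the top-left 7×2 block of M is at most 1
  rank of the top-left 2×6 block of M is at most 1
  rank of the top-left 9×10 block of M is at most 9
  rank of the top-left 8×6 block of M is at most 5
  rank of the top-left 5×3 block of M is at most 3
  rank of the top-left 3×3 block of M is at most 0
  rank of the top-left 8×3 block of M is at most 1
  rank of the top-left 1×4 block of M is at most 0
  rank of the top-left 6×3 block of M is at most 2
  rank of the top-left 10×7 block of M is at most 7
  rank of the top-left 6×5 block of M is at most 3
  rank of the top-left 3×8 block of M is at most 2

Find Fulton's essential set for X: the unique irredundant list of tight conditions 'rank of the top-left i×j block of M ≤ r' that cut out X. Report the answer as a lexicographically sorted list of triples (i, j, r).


Recovering R(i,j) via the rank-extension bound from the 40 conditions:

  R[1]: 0  0  0  0  0  0  1  1  1  1
  R[2]: 0  0  0  0  1  1  2  2  2  2
  R[3]: 0  0  0  0  1  1  2  2  3  3
  R[4]: 0  0  0  0  1  2  3  3  4  4
  R[5]: 1  1  1  1  2  3  4  4  5  5
  R[6]: 1  1  1  2  3  4  5  5  6  6
  R[7]: 1  1  1  2  3  4  5  5  6  7
  R[8]: 1  1  1  2  3  4  5  6  7  8
  R[9]: 1  2  2  3  4  5  6  7  8  9
  R[10]: 1  2  3  4  5  6  7  8  9  10

giving w = (7, 5, 9, 6, 1, 4, 10, 8, 2, 3) via Δ²R.

D(w) has 27 cells with 6 SE-corners; essential set:

[(1, 6, 0), (3, 6, 1), (3, 8, 2), (4, 4, 0), (7, 8, 5), (8, 3, 1)]


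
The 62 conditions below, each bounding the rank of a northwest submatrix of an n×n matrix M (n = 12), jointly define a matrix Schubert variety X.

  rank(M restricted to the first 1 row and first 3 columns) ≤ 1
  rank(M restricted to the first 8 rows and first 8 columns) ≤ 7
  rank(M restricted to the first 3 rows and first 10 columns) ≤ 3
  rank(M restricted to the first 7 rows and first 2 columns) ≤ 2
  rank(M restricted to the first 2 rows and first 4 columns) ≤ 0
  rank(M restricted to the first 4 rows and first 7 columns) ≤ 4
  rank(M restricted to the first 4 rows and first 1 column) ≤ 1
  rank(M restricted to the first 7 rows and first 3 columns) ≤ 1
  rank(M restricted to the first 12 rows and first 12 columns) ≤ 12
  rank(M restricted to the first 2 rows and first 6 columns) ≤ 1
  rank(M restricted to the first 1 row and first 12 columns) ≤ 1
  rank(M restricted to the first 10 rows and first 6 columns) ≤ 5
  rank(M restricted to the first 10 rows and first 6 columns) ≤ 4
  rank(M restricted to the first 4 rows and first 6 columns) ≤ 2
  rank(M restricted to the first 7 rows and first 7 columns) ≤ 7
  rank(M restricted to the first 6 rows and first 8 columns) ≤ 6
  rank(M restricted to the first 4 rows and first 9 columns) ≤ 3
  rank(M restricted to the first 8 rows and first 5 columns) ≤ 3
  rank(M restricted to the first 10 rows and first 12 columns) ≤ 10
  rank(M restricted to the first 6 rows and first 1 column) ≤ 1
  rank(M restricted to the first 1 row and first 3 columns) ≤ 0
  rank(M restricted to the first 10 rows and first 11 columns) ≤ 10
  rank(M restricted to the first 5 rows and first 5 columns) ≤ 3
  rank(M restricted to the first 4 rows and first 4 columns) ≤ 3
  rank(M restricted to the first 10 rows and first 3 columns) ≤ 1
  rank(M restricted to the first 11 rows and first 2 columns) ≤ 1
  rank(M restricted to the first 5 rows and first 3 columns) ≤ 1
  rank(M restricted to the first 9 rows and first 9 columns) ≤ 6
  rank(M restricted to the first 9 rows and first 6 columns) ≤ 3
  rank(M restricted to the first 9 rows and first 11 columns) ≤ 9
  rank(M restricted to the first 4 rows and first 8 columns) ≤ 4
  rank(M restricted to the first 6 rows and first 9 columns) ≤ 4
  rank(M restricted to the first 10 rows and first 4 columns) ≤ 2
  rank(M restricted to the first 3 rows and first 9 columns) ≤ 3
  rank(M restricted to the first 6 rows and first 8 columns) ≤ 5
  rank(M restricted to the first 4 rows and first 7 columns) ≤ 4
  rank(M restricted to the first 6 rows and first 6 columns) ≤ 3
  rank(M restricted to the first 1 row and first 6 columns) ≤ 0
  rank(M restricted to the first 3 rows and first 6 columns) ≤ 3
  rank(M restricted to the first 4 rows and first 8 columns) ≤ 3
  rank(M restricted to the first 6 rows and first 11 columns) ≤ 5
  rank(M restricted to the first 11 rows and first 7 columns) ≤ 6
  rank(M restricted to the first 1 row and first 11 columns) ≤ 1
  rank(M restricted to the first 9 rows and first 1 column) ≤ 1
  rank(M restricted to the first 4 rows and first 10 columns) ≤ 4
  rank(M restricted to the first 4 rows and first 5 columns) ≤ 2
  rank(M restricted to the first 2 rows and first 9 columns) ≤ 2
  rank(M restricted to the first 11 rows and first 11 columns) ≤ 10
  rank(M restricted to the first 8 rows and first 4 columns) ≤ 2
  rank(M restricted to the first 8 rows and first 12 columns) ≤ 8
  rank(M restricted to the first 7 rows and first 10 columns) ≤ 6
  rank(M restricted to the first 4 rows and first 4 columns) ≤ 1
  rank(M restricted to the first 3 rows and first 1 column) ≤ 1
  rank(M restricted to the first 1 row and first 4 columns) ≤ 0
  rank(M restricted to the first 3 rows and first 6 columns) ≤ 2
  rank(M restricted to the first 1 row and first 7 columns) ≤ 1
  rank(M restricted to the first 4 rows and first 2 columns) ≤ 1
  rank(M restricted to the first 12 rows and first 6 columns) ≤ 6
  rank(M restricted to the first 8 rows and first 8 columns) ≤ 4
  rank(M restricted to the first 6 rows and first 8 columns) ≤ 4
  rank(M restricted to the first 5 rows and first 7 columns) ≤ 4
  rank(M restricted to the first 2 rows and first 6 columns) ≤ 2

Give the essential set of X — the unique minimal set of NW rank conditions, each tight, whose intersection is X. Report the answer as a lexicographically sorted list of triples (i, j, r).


Propagating the 62 rank bounds to every northwest block:

  row 1: 0 0 0 0 0 0 1 1 1 1 1 1
  row 2: 0 0 0 0 1 1 2 2 2 2 2 2
  row 3: 1 1 1 1 2 2 3 3 3 3 3 3
  row 4: 1 1 1 1 2 2 3 3 3 4 4 4
  row 5: 1 1 1 2 3 3 4 4 4 5 5 5
  row 6: 1 1 1 2 3 3 4 4 4 5 5 6
  row 7: 1 1 1 2 3 3 4 4 5 6 6 7
  row 8: 1 1 1 2 3 3 4 4 5 6 7 8
  row 9: 1 1 1 2 3 3 4 5 6 7 8 9
  row 10: 1 1 1 2 3 4 5 6 7 8 9 10
  row 11: 1 1 2 3 4 5 6 7 8 9 10 11
  row 12: 1 2 3 4 5 6 7 8 9 10 11 12

the unique w with this rank table is (7, 5, 1, 10, 4, 12, 9, 11, 8, 6, 3, 2).

Fulton essential set (11 of the 38 Rothe cells):

[(1, 6, 0), (2, 4, 0), (4, 4, 1), (4, 6, 2), (4, 9, 3), (6, 9, 4), (6, 11, 5), (8, 8, 4), (9, 6, 3), (10, 3, 1), (11, 2, 1)]


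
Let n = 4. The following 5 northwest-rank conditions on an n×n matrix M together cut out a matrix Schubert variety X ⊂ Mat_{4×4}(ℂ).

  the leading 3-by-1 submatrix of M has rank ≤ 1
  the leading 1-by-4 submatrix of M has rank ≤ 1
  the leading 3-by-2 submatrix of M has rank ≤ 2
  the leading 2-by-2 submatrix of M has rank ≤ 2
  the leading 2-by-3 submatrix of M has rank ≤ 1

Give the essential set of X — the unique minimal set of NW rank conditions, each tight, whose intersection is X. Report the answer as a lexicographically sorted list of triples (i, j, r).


Rank table r_w(4×4) implied by the 5 constraints:

  row 1: 1  1  1  1
  row 2: 1  1  1  2
  row 3: 1  2  2  3
  row 4: 1  2  3  4

so w = (1, 4, 2, 3).

Fulton essential set (1 of the 2 Rothe cells):

[(2, 3, 1)]


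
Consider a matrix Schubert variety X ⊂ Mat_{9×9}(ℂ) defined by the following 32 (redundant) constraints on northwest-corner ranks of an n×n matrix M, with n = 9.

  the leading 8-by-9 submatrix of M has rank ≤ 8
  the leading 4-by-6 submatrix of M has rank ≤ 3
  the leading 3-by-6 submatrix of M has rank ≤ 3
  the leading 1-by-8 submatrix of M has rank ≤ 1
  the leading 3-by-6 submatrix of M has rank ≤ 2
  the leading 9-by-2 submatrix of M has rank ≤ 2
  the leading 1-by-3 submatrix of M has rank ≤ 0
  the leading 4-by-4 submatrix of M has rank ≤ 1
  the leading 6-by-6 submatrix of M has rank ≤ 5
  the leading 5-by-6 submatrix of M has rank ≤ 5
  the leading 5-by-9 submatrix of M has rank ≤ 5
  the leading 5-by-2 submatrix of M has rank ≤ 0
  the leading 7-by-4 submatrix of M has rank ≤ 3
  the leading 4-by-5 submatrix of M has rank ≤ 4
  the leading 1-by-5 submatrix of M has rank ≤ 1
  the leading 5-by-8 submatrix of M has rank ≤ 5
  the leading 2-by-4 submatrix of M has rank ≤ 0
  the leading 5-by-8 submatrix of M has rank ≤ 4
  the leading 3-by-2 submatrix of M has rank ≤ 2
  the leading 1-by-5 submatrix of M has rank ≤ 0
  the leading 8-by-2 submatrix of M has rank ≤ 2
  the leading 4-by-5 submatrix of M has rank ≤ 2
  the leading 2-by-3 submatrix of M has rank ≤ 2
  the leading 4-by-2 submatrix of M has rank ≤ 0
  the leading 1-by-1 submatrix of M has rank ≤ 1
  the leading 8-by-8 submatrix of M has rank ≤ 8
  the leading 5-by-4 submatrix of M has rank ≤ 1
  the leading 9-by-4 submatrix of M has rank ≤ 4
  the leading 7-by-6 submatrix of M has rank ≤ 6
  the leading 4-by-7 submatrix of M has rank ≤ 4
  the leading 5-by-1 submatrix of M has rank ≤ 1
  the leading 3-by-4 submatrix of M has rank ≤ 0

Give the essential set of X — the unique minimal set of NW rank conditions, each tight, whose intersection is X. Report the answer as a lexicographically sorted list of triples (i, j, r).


The tightest implied rank at each (i,j), from the 32 conditions:

  R[1]: 0  0  0  0  0  1  1  1  1
  R[2]: 0  0  0  0  1  2  2  2  2
  R[3]: 0  0  0  0  1  2  3  3  3
  R[4]: 0  0  1  1  2  3  4  4  4
  R[5]: 0  0  1  1  2  3  4  4  5
  R[6]: 1  1  2  2  3  4  5  5  6
  R[7]: 1  2  3  3  4  5  6  6  7
  R[8]: 1  2  3  4  5  6  7  7  8
  R[9]: 1  2  3  4  5  6  7  8  9

the unique w with this rank table is (6, 5, 7, 3, 9, 1, 2, 4, 8).

|D(w)|=19, |Ess(w)|=5:

[(1, 5, 0), (3, 4, 0), (5, 2, 0), (5, 4, 1), (5, 8, 4)]
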